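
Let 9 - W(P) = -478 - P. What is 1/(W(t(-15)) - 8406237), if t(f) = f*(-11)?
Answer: -1/8405585 ≈ -1.1897e-7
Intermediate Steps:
t(f) = -11*f
W(P) = 487 + P (W(P) = 9 - (-478 - P) = 9 + (478 + P) = 487 + P)
1/(W(t(-15)) - 8406237) = 1/((487 - 11*(-15)) - 8406237) = 1/((487 + 165) - 8406237) = 1/(652 - 8406237) = 1/(-8405585) = -1/8405585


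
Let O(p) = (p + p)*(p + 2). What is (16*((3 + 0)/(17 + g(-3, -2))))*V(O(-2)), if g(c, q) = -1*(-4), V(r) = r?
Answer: 0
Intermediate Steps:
O(p) = 2*p*(2 + p) (O(p) = (2*p)*(2 + p) = 2*p*(2 + p))
g(c, q) = 4
(16*((3 + 0)/(17 + g(-3, -2))))*V(O(-2)) = (16*((3 + 0)/(17 + 4)))*(2*(-2)*(2 - 2)) = (16*(3/21))*(2*(-2)*0) = (16*(3*(1/21)))*0 = (16*(1/7))*0 = (16/7)*0 = 0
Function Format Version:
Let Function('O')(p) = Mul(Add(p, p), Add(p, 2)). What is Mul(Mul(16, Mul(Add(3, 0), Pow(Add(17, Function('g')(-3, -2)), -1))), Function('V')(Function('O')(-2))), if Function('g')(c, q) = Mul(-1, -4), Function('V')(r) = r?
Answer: 0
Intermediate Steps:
Function('O')(p) = Mul(2, p, Add(2, p)) (Function('O')(p) = Mul(Mul(2, p), Add(2, p)) = Mul(2, p, Add(2, p)))
Function('g')(c, q) = 4
Mul(Mul(16, Mul(Add(3, 0), Pow(Add(17, Function('g')(-3, -2)), -1))), Function('V')(Function('O')(-2))) = Mul(Mul(16, Mul(Add(3, 0), Pow(Add(17, 4), -1))), Mul(2, -2, Add(2, -2))) = Mul(Mul(16, Mul(3, Pow(21, -1))), Mul(2, -2, 0)) = Mul(Mul(16, Mul(3, Rational(1, 21))), 0) = Mul(Mul(16, Rational(1, 7)), 0) = Mul(Rational(16, 7), 0) = 0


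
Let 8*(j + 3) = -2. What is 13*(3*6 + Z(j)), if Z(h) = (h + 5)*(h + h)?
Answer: 689/8 ≈ 86.125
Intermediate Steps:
j = -13/4 (j = -3 + (⅛)*(-2) = -3 - ¼ = -13/4 ≈ -3.2500)
Z(h) = 2*h*(5 + h) (Z(h) = (5 + h)*(2*h) = 2*h*(5 + h))
13*(3*6 + Z(j)) = 13*(3*6 + 2*(-13/4)*(5 - 13/4)) = 13*(18 + 2*(-13/4)*(7/4)) = 13*(18 - 91/8) = 13*(53/8) = 689/8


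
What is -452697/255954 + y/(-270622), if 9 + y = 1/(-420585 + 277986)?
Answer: -264688512897953/149657182490082 ≈ -1.7686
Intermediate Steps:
y = -1283392/142599 (y = -9 + 1/(-420585 + 277986) = -9 + 1/(-142599) = -9 - 1/142599 = -1283392/142599 ≈ -9.0000)
-452697/255954 + y/(-270622) = -452697/255954 - 1283392/142599/(-270622) = -452697*1/255954 - 1283392/142599*(-1/270622) = -150899/85318 + 58336/1754110299 = -264688512897953/149657182490082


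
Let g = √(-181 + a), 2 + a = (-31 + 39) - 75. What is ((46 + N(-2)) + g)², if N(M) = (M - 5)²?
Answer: 8775 + 950*I*√10 ≈ 8775.0 + 3004.2*I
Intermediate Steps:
N(M) = (-5 + M)²
a = -69 (a = -2 + ((-31 + 39) - 75) = -2 + (8 - 75) = -2 - 67 = -69)
g = 5*I*√10 (g = √(-181 - 69) = √(-250) = 5*I*√10 ≈ 15.811*I)
((46 + N(-2)) + g)² = ((46 + (-5 - 2)²) + 5*I*√10)² = ((46 + (-7)²) + 5*I*√10)² = ((46 + 49) + 5*I*√10)² = (95 + 5*I*√10)²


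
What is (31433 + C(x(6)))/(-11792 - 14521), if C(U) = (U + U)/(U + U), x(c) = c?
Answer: -10478/8771 ≈ -1.1946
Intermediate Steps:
C(U) = 1 (C(U) = (2*U)/((2*U)) = (2*U)*(1/(2*U)) = 1)
(31433 + C(x(6)))/(-11792 - 14521) = (31433 + 1)/(-11792 - 14521) = 31434/(-26313) = 31434*(-1/26313) = -10478/8771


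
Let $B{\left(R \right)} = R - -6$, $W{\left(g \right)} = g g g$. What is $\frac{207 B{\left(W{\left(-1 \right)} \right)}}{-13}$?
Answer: $- \frac{1035}{13} \approx -79.615$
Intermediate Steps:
$W{\left(g \right)} = g^{3}$ ($W{\left(g \right)} = g^{2} g = g^{3}$)
$B{\left(R \right)} = 6 + R$ ($B{\left(R \right)} = R + 6 = 6 + R$)
$\frac{207 B{\left(W{\left(-1 \right)} \right)}}{-13} = \frac{207 \left(6 + \left(-1\right)^{3}\right)}{-13} = 207 \left(6 - 1\right) \left(- \frac{1}{13}\right) = 207 \cdot 5 \left(- \frac{1}{13}\right) = 1035 \left(- \frac{1}{13}\right) = - \frac{1035}{13}$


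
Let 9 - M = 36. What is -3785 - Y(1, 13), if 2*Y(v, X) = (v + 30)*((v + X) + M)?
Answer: -7167/2 ≈ -3583.5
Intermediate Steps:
M = -27 (M = 9 - 1*36 = 9 - 36 = -27)
Y(v, X) = (30 + v)*(-27 + X + v)/2 (Y(v, X) = ((v + 30)*((v + X) - 27))/2 = ((30 + v)*((X + v) - 27))/2 = ((30 + v)*(-27 + X + v))/2 = (30 + v)*(-27 + X + v)/2)
-3785 - Y(1, 13) = -3785 - (-405 + (½)*1² + 15*13 + (3/2)*1 + (½)*13*1) = -3785 - (-405 + (½)*1 + 195 + 3/2 + 13/2) = -3785 - (-405 + ½ + 195 + 3/2 + 13/2) = -3785 - 1*(-403/2) = -3785 + 403/2 = -7167/2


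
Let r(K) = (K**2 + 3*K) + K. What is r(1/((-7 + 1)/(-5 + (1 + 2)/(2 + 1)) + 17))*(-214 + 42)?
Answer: -51600/1369 ≈ -37.692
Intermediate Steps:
r(K) = K**2 + 4*K
r(1/((-7 + 1)/(-5 + (1 + 2)/(2 + 1)) + 17))*(-214 + 42) = ((4 + 1/((-7 + 1)/(-5 + (1 + 2)/(2 + 1)) + 17))/((-7 + 1)/(-5 + (1 + 2)/(2 + 1)) + 17))*(-214 + 42) = ((4 + 1/(-6/(-5 + 3/3) + 17))/(-6/(-5 + 3/3) + 17))*(-172) = ((4 + 1/(-6/(-5 + 3*(1/3)) + 17))/(-6/(-5 + 3*(1/3)) + 17))*(-172) = ((4 + 1/(-6/(-5 + 1) + 17))/(-6/(-5 + 1) + 17))*(-172) = ((4 + 1/(-6/(-4) + 17))/(-6/(-4) + 17))*(-172) = ((4 + 1/(-6*(-1/4) + 17))/(-6*(-1/4) + 17))*(-172) = ((4 + 1/(3/2 + 17))/(3/2 + 17))*(-172) = ((4 + 1/(37/2))/(37/2))*(-172) = (2*(4 + 2/37)/37)*(-172) = ((2/37)*(150/37))*(-172) = (300/1369)*(-172) = -51600/1369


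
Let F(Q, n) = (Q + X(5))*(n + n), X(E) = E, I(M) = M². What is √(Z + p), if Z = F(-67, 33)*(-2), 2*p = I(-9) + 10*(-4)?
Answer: √32818/2 ≈ 90.579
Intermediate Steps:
p = 41/2 (p = ((-9)² + 10*(-4))/2 = (81 - 40)/2 = (½)*41 = 41/2 ≈ 20.500)
F(Q, n) = 2*n*(5 + Q) (F(Q, n) = (Q + 5)*(n + n) = (5 + Q)*(2*n) = 2*n*(5 + Q))
Z = 8184 (Z = (2*33*(5 - 67))*(-2) = (2*33*(-62))*(-2) = -4092*(-2) = 8184)
√(Z + p) = √(8184 + 41/2) = √(16409/2) = √32818/2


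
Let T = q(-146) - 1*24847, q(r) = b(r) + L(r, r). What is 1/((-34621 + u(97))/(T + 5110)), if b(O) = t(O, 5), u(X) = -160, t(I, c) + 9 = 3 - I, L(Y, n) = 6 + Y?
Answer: 19737/34781 ≈ 0.56746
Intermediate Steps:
t(I, c) = -6 - I (t(I, c) = -9 + (3 - I) = -6 - I)
b(O) = -6 - O
q(r) = 0 (q(r) = (-6 - r) + (6 + r) = 0)
T = -24847 (T = 0 - 1*24847 = 0 - 24847 = -24847)
1/((-34621 + u(97))/(T + 5110)) = 1/((-34621 - 160)/(-24847 + 5110)) = 1/(-34781/(-19737)) = 1/(-34781*(-1/19737)) = 1/(34781/19737) = 19737/34781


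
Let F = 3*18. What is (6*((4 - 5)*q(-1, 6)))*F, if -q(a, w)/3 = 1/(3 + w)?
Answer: 108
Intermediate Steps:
q(a, w) = -3/(3 + w)
F = 54
(6*((4 - 5)*q(-1, 6)))*F = (6*((4 - 5)*(-3/(3 + 6))))*54 = (6*(-(-3)/9))*54 = (6*(-1*(-⅓)))*54 = (6*(⅓))*54 = 2*54 = 108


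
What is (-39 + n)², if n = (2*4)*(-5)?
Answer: 6241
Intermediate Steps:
n = -40 (n = 8*(-5) = -40)
(-39 + n)² = (-39 - 40)² = (-79)² = 6241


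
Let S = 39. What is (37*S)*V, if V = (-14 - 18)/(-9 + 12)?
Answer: -15392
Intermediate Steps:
V = -32/3 ≈ -10.667
(37*S)*V = (37*39)*(-32/3) = 1443*(-32/3) = -15392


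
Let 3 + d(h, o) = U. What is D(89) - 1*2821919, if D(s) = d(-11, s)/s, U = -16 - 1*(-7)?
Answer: -251150803/89 ≈ -2.8219e+6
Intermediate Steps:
U = -9 (U = -16 + 7 = -9)
d(h, o) = -12 (d(h, o) = -3 - 9 = -12)
D(s) = -12/s
D(89) - 1*2821919 = -12/89 - 1*2821919 = -12*1/89 - 2821919 = -12/89 - 2821919 = -251150803/89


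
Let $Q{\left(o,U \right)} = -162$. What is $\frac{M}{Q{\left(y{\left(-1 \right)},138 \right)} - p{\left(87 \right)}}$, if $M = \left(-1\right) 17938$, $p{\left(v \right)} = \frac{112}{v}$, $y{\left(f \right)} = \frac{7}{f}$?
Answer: $\frac{780303}{7103} \approx 109.86$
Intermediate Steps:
$M = -17938$
$\frac{M}{Q{\left(y{\left(-1 \right)},138 \right)} - p{\left(87 \right)}} = - \frac{17938}{-162 - \frac{112}{87}} = - \frac{17938}{- \frac{14206}{87}} = \left(-17938\right) \left(- \frac{87}{14206}\right) = \frac{780303}{7103}$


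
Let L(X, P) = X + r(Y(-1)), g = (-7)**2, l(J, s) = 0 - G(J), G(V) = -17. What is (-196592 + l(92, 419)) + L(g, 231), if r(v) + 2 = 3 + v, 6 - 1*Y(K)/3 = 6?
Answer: -196525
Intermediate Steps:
Y(K) = 0 (Y(K) = 18 - 3*6 = 18 - 18 = 0)
l(J, s) = 17 (l(J, s) = 0 - 1*(-17) = 0 + 17 = 17)
g = 49
r(v) = 1 + v (r(v) = -2 + (3 + v) = 1 + v)
L(X, P) = 1 + X (L(X, P) = X + (1 + 0) = X + 1 = 1 + X)
(-196592 + l(92, 419)) + L(g, 231) = (-196592 + 17) + (1 + 49) = -196575 + 50 = -196525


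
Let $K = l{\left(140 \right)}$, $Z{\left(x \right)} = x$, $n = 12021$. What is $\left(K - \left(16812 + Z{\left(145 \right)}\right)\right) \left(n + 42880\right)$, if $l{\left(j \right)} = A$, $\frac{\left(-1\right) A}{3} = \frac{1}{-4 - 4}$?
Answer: $- \frac{7447485353}{8} \approx -9.3094 \cdot 10^{8}$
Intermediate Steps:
$A = \frac{3}{8}$ ($A = - \frac{3}{-4 - 4} = - \frac{3}{-8} = \left(-3\right) \left(- \frac{1}{8}\right) = \frac{3}{8} \approx 0.375$)
$l{\left(j \right)} = \frac{3}{8}$
$K = \frac{3}{8} \approx 0.375$
$\left(K - \left(16812 + Z{\left(145 \right)}\right)\right) \left(n + 42880\right) = \left(\frac{3}{8} - 16957\right) \left(12021 + 42880\right) = \left(\frac{3}{8} - 16957\right) 54901 = \left(- \frac{135653}{8}\right) 54901 = - \frac{7447485353}{8}$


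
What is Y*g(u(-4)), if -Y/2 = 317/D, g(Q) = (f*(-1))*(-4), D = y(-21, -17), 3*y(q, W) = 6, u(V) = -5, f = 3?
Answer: -3804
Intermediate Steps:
y(q, W) = 2 (y(q, W) = (1/3)*6 = 2)
D = 2
g(Q) = 12 (g(Q) = (3*(-1))*(-4) = -3*(-4) = 12)
Y = -317 (Y = -634/2 = -2*317/2 = -317)
Y*g(u(-4)) = -317*12 = -3804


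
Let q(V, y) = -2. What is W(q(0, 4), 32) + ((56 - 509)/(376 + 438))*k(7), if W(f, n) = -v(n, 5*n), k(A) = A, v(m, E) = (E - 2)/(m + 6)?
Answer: -124555/15466 ≈ -8.0535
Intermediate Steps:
v(m, E) = (-2 + E)/(6 + m)
W(f, n) = -(-2 + 5*n)/(6 + n)
W(q(0, 4), 32) + ((56 - 509)/(376 + 438))*k(7) = (2 - 5*32)/(6 + 32) + ((56 - 509)/(376 + 438))*7 = (2 - 160)/38 - 453/814*7 = (1/38)*(-158) - 453*1/814*7 = -79/19 - 453/814*7 = -79/19 - 3171/814 = -124555/15466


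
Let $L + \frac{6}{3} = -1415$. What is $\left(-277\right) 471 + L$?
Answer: $-131884$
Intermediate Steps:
$L = -1417$ ($L = -2 - 1415 = -1417$)
$\left(-277\right) 471 + L = \left(-277\right) 471 - 1417 = -130467 - 1417 = -131884$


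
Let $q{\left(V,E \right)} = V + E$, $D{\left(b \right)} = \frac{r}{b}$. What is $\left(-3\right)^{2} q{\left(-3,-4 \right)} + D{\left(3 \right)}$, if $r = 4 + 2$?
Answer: $-61$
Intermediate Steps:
$r = 6$
$D{\left(b \right)} = \frac{6}{b}$
$q{\left(V,E \right)} = E + V$
$\left(-3\right)^{2} q{\left(-3,-4 \right)} + D{\left(3 \right)} = \left(-3\right)^{2} \left(-4 - 3\right) + \frac{6}{3} = 9 \left(-7\right) + 6 \cdot \frac{1}{3} = -63 + 2 = -61$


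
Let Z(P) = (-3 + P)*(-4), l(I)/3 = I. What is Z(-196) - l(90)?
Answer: 526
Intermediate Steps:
l(I) = 3*I
Z(P) = 12 - 4*P
Z(-196) - l(90) = (12 - 4*(-196)) - 3*90 = (12 + 784) - 1*270 = 796 - 270 = 526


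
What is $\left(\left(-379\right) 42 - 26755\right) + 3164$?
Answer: $-39509$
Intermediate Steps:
$\left(\left(-379\right) 42 - 26755\right) + 3164 = \left(-15918 - 26755\right) + 3164 = -42673 + 3164 = -39509$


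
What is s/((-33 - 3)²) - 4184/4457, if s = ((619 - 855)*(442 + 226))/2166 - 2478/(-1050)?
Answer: -155311388071/156392564400 ≈ -0.99309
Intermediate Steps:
s = -1906703/27075 (s = -236*668*(1/2166) - 2478*(-1/1050) = -157648*1/2166 + 59/25 = -78824/1083 + 59/25 = -1906703/27075 ≈ -70.423)
s/((-33 - 3)²) - 4184/4457 = -1906703/(27075*(-33 - 3)²) - 4184/4457 = -1906703/(27075*((-36)²)) - 4184*1/4457 = -1906703/27075/1296 - 4184/4457 = -1906703/27075*1/1296 - 4184/4457 = -1906703/35089200 - 4184/4457 = -155311388071/156392564400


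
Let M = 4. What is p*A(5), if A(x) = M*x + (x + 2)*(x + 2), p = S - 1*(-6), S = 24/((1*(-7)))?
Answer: 1242/7 ≈ 177.43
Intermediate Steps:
S = -24/7 (S = 24/(-7) = 24*(-⅐) = -24/7 ≈ -3.4286)
p = 18/7 (p = -24/7 - 1*(-6) = -24/7 + 6 = 18/7 ≈ 2.5714)
A(x) = (2 + x)² + 4*x (A(x) = 4*x + (x + 2)*(x + 2) = 4*x + (2 + x)*(2 + x) = 4*x + (2 + x)² = (2 + x)² + 4*x)
p*A(5) = 18*((2 + 5)² + 4*5)/7 = 18*(7² + 20)/7 = 18*(49 + 20)/7 = (18/7)*69 = 1242/7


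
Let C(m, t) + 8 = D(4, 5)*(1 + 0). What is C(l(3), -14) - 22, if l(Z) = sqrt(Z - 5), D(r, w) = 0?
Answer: -30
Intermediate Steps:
l(Z) = sqrt(-5 + Z)
C(m, t) = -8 (C(m, t) = -8 + 0*(1 + 0) = -8 + 0*1 = -8 + 0 = -8)
C(l(3), -14) - 22 = -8 - 22 = -30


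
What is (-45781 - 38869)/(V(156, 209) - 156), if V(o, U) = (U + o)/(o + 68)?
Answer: 18961600/34579 ≈ 548.36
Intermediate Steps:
V(o, U) = (U + o)/(68 + o)
(-45781 - 38869)/(V(156, 209) - 156) = (-45781 - 38869)/((209 + 156)/(68 + 156) - 156) = -84650/(365/224 - 156) = -84650/(-34579/224) = -84650*(-224/34579) = 18961600/34579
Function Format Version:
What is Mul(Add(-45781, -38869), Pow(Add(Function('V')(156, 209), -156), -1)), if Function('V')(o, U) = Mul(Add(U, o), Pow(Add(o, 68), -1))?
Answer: Rational(18961600, 34579) ≈ 548.36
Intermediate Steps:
Function('V')(o, U) = Mul(Pow(Add(68, o), -1), Add(U, o)) (Function('V')(o, U) = Mul(Add(U, o), Pow(Add(68, o), -1)) = Mul(Pow(Add(68, o), -1), Add(U, o)))
Mul(Add(-45781, -38869), Pow(Add(Function('V')(156, 209), -156), -1)) = Mul(Add(-45781, -38869), Pow(Add(Mul(Pow(Add(68, 156), -1), Add(209, 156)), -156), -1)) = Mul(-84650, Pow(Add(Mul(Pow(224, -1), 365), -156), -1)) = Mul(-84650, Pow(Add(Mul(Rational(1, 224), 365), -156), -1)) = Mul(-84650, Pow(Add(Rational(365, 224), -156), -1)) = Mul(-84650, Pow(Rational(-34579, 224), -1)) = Mul(-84650, Rational(-224, 34579)) = Rational(18961600, 34579)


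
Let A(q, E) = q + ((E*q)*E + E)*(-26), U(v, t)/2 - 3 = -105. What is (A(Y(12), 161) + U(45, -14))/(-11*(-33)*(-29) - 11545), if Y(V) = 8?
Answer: 2697975/11036 ≈ 244.47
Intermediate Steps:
U(v, t) = -204 (U(v, t) = 6 + 2*(-105) = 6 - 210 = -204)
A(q, E) = q - 26*E - 26*q*E² (A(q, E) = q + (q*E² + E)*(-26) = q + (E + q*E²)*(-26) = q + (-26*E - 26*q*E²) = q - 26*E - 26*q*E²)
(A(Y(12), 161) + U(45, -14))/(-11*(-33)*(-29) - 11545) = ((8 - 26*161 - 26*8*161²) - 204)/(-11*(-33)*(-29) - 11545) = ((8 - 4186 - 26*8*25921) - 204)/(363*(-29) - 11545) = ((8 - 4186 - 5391568) - 204)/(-10527 - 11545) = (-5395746 - 204)/(-22072) = -5395950*(-1/22072) = 2697975/11036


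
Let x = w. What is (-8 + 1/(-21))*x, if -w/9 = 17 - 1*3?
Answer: 1014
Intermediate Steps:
w = -126 (w = -9*(17 - 1*3) = -9*(17 - 3) = -9*14 = -126)
x = -126
(-8 + 1/(-21))*x = (-8 + 1/(-21))*(-126) = (-8 - 1/21)*(-126) = -169/21*(-126) = 1014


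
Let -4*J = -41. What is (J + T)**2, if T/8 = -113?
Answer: 12780625/16 ≈ 7.9879e+5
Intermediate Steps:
J = 41/4 (J = -1/4*(-41) = 41/4 ≈ 10.250)
T = -904 (T = 8*(-113) = -904)
(J + T)**2 = (41/4 - 904)**2 = (-3575/4)**2 = 12780625/16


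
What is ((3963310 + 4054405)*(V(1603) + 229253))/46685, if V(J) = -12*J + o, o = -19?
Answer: 336740822914/9337 ≈ 3.6065e+7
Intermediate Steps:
V(J) = -19 - 12*J (V(J) = -12*J - 19 = -19 - 12*J)
((3963310 + 4054405)*(V(1603) + 229253))/46685 = ((3963310 + 4054405)*((-19 - 12*1603) + 229253))/46685 = (8017715*((-19 - 19236) + 229253))*(1/46685) = (8017715*(-19255 + 229253))*(1/46685) = (8017715*209998)*(1/46685) = 1683704114570*(1/46685) = 336740822914/9337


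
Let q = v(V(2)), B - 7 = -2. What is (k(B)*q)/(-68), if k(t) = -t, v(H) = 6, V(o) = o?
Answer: 15/34 ≈ 0.44118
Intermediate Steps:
B = 5 (B = 7 - 2 = 5)
q = 6
(k(B)*q)/(-68) = (-1*5*6)/(-68) = -5*6*(-1/68) = -30*(-1/68) = 15/34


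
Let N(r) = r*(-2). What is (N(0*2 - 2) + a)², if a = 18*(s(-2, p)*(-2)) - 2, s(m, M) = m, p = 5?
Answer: 5476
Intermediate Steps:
a = 70 (a = 18*(-2*(-2)) - 2 = 18*4 - 2 = 72 - 2 = 70)
N(r) = -2*r
(N(0*2 - 2) + a)² = (-2*(0*2 - 2) + 70)² = (-2*(0 - 2) + 70)² = (-2*(-2) + 70)² = (4 + 70)² = 74² = 5476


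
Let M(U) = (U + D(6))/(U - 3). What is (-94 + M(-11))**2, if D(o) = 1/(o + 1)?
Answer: 20866624/2401 ≈ 8690.8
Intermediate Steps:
D(o) = 1/(1 + o)
M(U) = (1/7 + U)/(-3 + U) (M(U) = (U + 1/(1 + 6))/(U - 3) = (U + 1/7)/(-3 + U) = (1/7 + U)/(-3 + U))
(-94 + M(-11))**2 = (-94 + (1/7 - 11)/(-3 - 11))**2 = (-94 - 76/7/(-14))**2 = (-94 - 1/14*(-76/7))**2 = (-94 + 38/49)**2 = (-4568/49)**2 = 20866624/2401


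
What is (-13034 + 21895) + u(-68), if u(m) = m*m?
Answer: 13485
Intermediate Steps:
u(m) = m²
(-13034 + 21895) + u(-68) = (-13034 + 21895) + (-68)² = 8861 + 4624 = 13485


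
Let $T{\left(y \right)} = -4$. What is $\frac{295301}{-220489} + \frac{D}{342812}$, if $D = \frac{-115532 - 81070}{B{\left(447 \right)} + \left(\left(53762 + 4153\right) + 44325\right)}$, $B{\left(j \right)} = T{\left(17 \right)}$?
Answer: $- \frac{5174836183017805}{3863819208926024} \approx -1.3393$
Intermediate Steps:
$B{\left(j \right)} = -4$
$D = - \frac{98301}{51118}$ ($D = \frac{-115532 - 81070}{-4 + \left(\left(53762 + 4153\right) + 44325\right)} = - \frac{196602}{-4 + \left(57915 + 44325\right)} = - \frac{196602}{-4 + 102240} = - \frac{196602}{102236} = \left(-196602\right) \frac{1}{102236} = - \frac{98301}{51118} \approx -1.923$)
$\frac{295301}{-220489} + \frac{D}{342812} = \frac{295301}{-220489} - \frac{98301}{51118 \cdot 342812} = 295301 \left(- \frac{1}{220489}\right) - \frac{98301}{17523863816} = - \frac{295301}{220489} - \frac{98301}{17523863816} = - \frac{5174836183017805}{3863819208926024}$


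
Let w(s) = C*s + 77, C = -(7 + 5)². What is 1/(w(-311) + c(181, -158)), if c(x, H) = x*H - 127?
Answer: 1/16136 ≈ 6.1973e-5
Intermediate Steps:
c(x, H) = -127 + H*x (c(x, H) = H*x - 127 = -127 + H*x)
C = -144 (C = -1*12² = -1*144 = -144)
w(s) = 77 - 144*s (w(s) = -144*s + 77 = 77 - 144*s)
1/(w(-311) + c(181, -158)) = 1/((77 - 144*(-311)) + (-127 - 158*181)) = 1/((77 + 44784) + (-127 - 28598)) = 1/(44861 - 28725) = 1/16136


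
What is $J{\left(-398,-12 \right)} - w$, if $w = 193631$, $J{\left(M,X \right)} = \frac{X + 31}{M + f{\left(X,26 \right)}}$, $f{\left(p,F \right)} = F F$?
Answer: $- \frac{53829399}{278} \approx -1.9363 \cdot 10^{5}$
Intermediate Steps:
$f{\left(p,F \right)} = F^{2}$
$J{\left(M,X \right)} = \frac{31 + X}{676 + M}$ ($J{\left(M,X \right)} = \frac{X + 31}{M + 26^{2}} = \frac{31 + X}{M + 676} = \frac{31 + X}{676 + M}$)
$J{\left(-398,-12 \right)} - w = \frac{31 - 12}{676 - 398} - 193631 = \frac{1}{278} \cdot 19 - 193631 = \frac{19}{278} - 193631 = - \frac{53829399}{278}$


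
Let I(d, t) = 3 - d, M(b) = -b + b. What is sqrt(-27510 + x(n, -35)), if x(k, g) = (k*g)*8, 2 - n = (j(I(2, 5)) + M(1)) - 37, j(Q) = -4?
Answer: 5*I*sqrt(1582) ≈ 198.87*I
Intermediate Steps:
M(b) = 0
n = 43 (n = 2 - ((-4 + 0) - 37) = 2 - (-4 - 37) = 2 - 1*(-41) = 2 + 41 = 43)
x(k, g) = 8*g*k (x(k, g) = (g*k)*8 = 8*g*k)
sqrt(-27510 + x(n, -35)) = sqrt(-27510 + 8*(-35)*43) = sqrt(-27510 - 12040) = sqrt(-39550) = 5*I*sqrt(1582)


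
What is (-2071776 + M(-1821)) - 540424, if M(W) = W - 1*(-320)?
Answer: -2613701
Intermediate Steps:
M(W) = 320 + W (M(W) = W + 320 = 320 + W)
(-2071776 + M(-1821)) - 540424 = (-2071776 + (320 - 1821)) - 540424 = (-2071776 - 1501) - 540424 = -2073277 - 540424 = -2613701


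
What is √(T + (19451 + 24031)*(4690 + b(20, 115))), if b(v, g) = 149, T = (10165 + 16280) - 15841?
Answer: √210420002 ≈ 14506.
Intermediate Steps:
T = 10604 (T = 26445 - 15841 = 10604)
√(T + (19451 + 24031)*(4690 + b(20, 115))) = √(10604 + (19451 + 24031)*(4690 + 149)) = √(10604 + 43482*4839) = √(10604 + 210409398) = √210420002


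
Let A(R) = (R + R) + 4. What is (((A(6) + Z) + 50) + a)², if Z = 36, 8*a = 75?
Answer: 793881/64 ≈ 12404.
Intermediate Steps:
A(R) = 4 + 2*R (A(R) = 2*R + 4 = 4 + 2*R)
a = 75/8 (a = (⅛)*75 = 75/8 ≈ 9.3750)
(((A(6) + Z) + 50) + a)² = ((((4 + 2*6) + 36) + 50) + 75/8)² = ((((4 + 12) + 36) + 50) + 75/8)² = (((16 + 36) + 50) + 75/8)² = ((52 + 50) + 75/8)² = (102 + 75/8)² = (891/8)² = 793881/64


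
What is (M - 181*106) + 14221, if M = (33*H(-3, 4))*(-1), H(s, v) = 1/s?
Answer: -4954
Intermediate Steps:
H(s, v) = 1/s
M = 11 (M = (33/(-3))*(-1) = (33*(-1/3))*(-1) = -11*(-1) = 11)
(M - 181*106) + 14221 = (11 - 181*106) + 14221 = (11 - 19186) + 14221 = -19175 + 14221 = -4954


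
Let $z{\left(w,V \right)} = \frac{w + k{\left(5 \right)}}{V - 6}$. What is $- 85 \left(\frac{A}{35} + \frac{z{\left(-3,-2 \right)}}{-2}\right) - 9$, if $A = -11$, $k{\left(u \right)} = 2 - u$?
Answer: $\frac{2777}{56} \approx 49.589$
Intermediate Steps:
$z{\left(w,V \right)} = \frac{-3 + w}{-6 + V}$ ($z{\left(w,V \right)} = \frac{w + \left(2 - 5\right)}{V - 6} = \frac{w + \left(2 - 5\right)}{-6 + V} = \frac{w - 3}{-6 + V} = \frac{-3 + w}{-6 + V}$)
$- 85 \left(\frac{A}{35} + \frac{z{\left(-3,-2 \right)}}{-2}\right) - 9 = - 85 \left(- \frac{11}{35} + \frac{\frac{1}{-6 - 2} \left(-3 - 3\right)}{-2}\right) - 9 = - 85 \left(\left(-11\right) \frac{1}{35} + \frac{1}{-8} \left(-6\right) \left(- \frac{1}{2}\right)\right) - 9 = - 85 \left(- \frac{11}{35} + \left(- \frac{1}{8}\right) \left(-6\right) \left(- \frac{1}{2}\right)\right) - 9 = - 85 \left(- \frac{11}{35} + \frac{3}{4} \left(- \frac{1}{2}\right)\right) - 9 = - 85 \left(- \frac{11}{35} - \frac{3}{8}\right) - 9 = \left(-85\right) \left(- \frac{193}{280}\right) - 9 = \frac{3281}{56} - 9 = \frac{2777}{56}$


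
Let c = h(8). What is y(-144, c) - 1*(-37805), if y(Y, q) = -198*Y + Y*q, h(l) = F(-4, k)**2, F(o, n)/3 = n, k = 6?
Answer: 19661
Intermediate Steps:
F(o, n) = 3*n
h(l) = 324 (h(l) = (3*6)**2 = 18**2 = 324)
c = 324
y(-144, c) - 1*(-37805) = -144*(-198 + 324) - 1*(-37805) = -144*126 + 37805 = -18144 + 37805 = 19661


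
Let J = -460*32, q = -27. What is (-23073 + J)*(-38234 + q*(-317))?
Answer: 1121507275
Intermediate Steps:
J = -14720
(-23073 + J)*(-38234 + q*(-317)) = (-23073 - 14720)*(-38234 - 27*(-317)) = -37793*(-38234 + 8559) = -37793*(-29675) = 1121507275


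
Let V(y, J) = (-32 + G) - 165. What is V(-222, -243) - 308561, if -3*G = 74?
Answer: -926348/3 ≈ -3.0878e+5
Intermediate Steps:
G = -74/3 (G = -⅓*74 = -74/3 ≈ -24.667)
V(y, J) = -665/3 (V(y, J) = (-32 - 74/3) - 165 = -170/3 - 165 = -665/3)
V(-222, -243) - 308561 = -665/3 - 308561 = -926348/3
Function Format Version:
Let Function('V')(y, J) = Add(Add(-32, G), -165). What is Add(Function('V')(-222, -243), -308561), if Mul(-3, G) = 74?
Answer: Rational(-926348, 3) ≈ -3.0878e+5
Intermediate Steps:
G = Rational(-74, 3) (G = Mul(Rational(-1, 3), 74) = Rational(-74, 3) ≈ -24.667)
Function('V')(y, J) = Rational(-665, 3) (Function('V')(y, J) = Add(Add(-32, Rational(-74, 3)), -165) = Add(Rational(-170, 3), -165) = Rational(-665, 3))
Add(Function('V')(-222, -243), -308561) = Add(Rational(-665, 3), -308561) = Rational(-926348, 3)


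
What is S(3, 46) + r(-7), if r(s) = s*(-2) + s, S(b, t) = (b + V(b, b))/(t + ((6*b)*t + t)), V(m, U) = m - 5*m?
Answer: 6431/920 ≈ 6.9902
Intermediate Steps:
V(m, U) = -4*m
S(b, t) = -3*b/(2*t + 6*b*t) (S(b, t) = (b - 4*b)/(t + ((6*b)*t + t)) = (-3*b)/(t + (6*b*t + t)) = (-3*b)/(t + (t + 6*b*t)) = (-3*b)/(2*t + 6*b*t) = -3*b/(2*t + 6*b*t))
r(s) = -s (r(s) = -2*s + s = -s)
S(3, 46) + r(-7) = -3/2*3/(46*(1 + 3*3)) - 1*(-7) = -3/2*3*1/46/(1 + 9) + 7 = -3/2*3*1/46/10 + 7 = -3/2*3*1/46*⅒ + 7 = -9/920 + 7 = 6431/920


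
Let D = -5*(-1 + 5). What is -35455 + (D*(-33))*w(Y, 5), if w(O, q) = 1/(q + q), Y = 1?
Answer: -35389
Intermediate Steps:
D = -20 (D = -5*4 = -20)
w(O, q) = 1/(2*q)
-35455 + (D*(-33))*w(Y, 5) = -35455 + (-20*(-33))*((½)/5) = -35455 + 660*((½)*(⅕)) = -35455 + 660*(⅒) = -35455 + 66 = -35389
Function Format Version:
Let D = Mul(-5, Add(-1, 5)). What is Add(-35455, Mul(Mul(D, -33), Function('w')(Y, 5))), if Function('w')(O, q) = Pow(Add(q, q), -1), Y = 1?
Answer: -35389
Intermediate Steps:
D = -20 (D = Mul(-5, 4) = -20)
Function('w')(O, q) = Mul(Rational(1, 2), Pow(q, -1)) (Function('w')(O, q) = Pow(Mul(2, q), -1) = Mul(Rational(1, 2), Pow(q, -1)))
Add(-35455, Mul(Mul(D, -33), Function('w')(Y, 5))) = Add(-35455, Mul(Mul(-20, -33), Mul(Rational(1, 2), Pow(5, -1)))) = Add(-35455, Mul(660, Mul(Rational(1, 2), Rational(1, 5)))) = Add(-35455, Mul(660, Rational(1, 10))) = Add(-35455, 66) = -35389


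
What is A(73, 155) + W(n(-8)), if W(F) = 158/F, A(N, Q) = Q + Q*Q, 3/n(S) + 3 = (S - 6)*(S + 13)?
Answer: 61006/3 ≈ 20335.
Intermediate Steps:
n(S) = 3/(-3 + (-6 + S)*(13 + S)) (n(S) = 3/(-3 + (S - 6)*(S + 13)) = 3/(-3 + (-6 + S)*(13 + S)))
A(N, Q) = Q + Q²
A(73, 155) + W(n(-8)) = 155*(1 + 155) + 158/((3/(-81 + (-8)² + 7*(-8)))) = 155*156 + 158/((3/(-81 + 64 - 56))) = 24180 + 158/((3/(-73))) = 24180 + 158/((3*(-1/73))) = 24180 + 158/(-3/73) = 24180 + 158*(-73/3) = 24180 - 11534/3 = 61006/3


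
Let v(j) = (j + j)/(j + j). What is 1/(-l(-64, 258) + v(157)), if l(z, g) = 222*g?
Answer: -1/57275 ≈ -1.7460e-5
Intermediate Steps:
v(j) = 1 (v(j) = (2*j)/((2*j)) = (2*j)*(1/(2*j)) = 1)
1/(-l(-64, 258) + v(157)) = 1/(-222*258 + 1) = 1/(-1*57276 + 1) = 1/(-57276 + 1) = 1/(-57275) = -1/57275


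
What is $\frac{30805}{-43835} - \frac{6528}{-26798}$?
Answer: $- \frac{53935751}{117469033} \approx -0.45915$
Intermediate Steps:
$\frac{30805}{-43835} - \frac{6528}{-26798} = 30805 \left(- \frac{1}{43835}\right) - - \frac{3264}{13399} = - \frac{6161}{8767} + \frac{3264}{13399} = - \frac{53935751}{117469033}$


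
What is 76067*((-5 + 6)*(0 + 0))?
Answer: 0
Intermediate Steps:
76067*((-5 + 6)*(0 + 0)) = 76067*(1*0) = 76067*0 = 0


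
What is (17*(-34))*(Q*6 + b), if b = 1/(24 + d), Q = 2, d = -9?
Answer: -104618/15 ≈ -6974.5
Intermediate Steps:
b = 1/15 (b = 1/(24 - 9) = 1/15 ≈ 0.066667)
(17*(-34))*(Q*6 + b) = (17*(-34))*(2*6 + 1/15) = -578*(12 + 1/15) = -578*181/15 = -104618/15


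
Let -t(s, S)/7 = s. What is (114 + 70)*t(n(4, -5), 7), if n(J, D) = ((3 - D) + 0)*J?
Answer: -41216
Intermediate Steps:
n(J, D) = J*(3 - D) (n(J, D) = (3 - D)*J = J*(3 - D))
t(s, S) = -7*s
(114 + 70)*t(n(4, -5), 7) = (114 + 70)*(-28*(3 - 1*(-5))) = 184*(-28*(3 + 5)) = 184*(-28*8) = 184*(-7*32) = 184*(-224) = -41216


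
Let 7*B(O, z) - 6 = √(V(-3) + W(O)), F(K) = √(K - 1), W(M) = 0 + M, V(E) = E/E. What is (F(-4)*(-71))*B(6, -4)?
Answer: 71*I*√5*(-6 - √7)/7 ≈ -196.09*I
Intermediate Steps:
V(E) = 1
W(M) = M
F(K) = √(-1 + K)
B(O, z) = 6/7 + √(1 + O)/7
(F(-4)*(-71))*B(6, -4) = (√(-1 - 4)*(-71))*(6/7 + √(1 + 6)/7) = (√(-5)*(-71))*(6/7 + √7/7) = ((I*√5)*(-71))*(6/7 + √7/7) = (-71*I*√5)*(6/7 + √7/7) = -71*I*√5*(6/7 + √7/7)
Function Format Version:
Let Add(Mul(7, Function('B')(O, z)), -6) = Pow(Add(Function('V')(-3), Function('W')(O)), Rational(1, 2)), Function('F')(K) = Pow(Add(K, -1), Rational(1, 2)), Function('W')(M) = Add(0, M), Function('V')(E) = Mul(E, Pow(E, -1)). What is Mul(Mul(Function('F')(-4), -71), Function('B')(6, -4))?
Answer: Mul(Rational(71, 7), I, Pow(5, Rational(1, 2)), Add(-6, Mul(-1, Pow(7, Rational(1, 2))))) ≈ Mul(-196.09, I)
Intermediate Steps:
Function('V')(E) = 1
Function('W')(M) = M
Function('F')(K) = Pow(Add(-1, K), Rational(1, 2))
Function('B')(O, z) = Add(Rational(6, 7), Mul(Rational(1, 7), Pow(Add(1, O), Rational(1, 2))))
Mul(Mul(Function('F')(-4), -71), Function('B')(6, -4)) = Mul(Mul(Pow(Add(-1, -4), Rational(1, 2)), -71), Add(Rational(6, 7), Mul(Rational(1, 7), Pow(Add(1, 6), Rational(1, 2))))) = Mul(Mul(Pow(-5, Rational(1, 2)), -71), Add(Rational(6, 7), Mul(Rational(1, 7), Pow(7, Rational(1, 2))))) = Mul(Mul(Mul(I, Pow(5, Rational(1, 2))), -71), Add(Rational(6, 7), Mul(Rational(1, 7), Pow(7, Rational(1, 2))))) = Mul(Mul(-71, I, Pow(5, Rational(1, 2))), Add(Rational(6, 7), Mul(Rational(1, 7), Pow(7, Rational(1, 2))))) = Mul(-71, I, Pow(5, Rational(1, 2)), Add(Rational(6, 7), Mul(Rational(1, 7), Pow(7, Rational(1, 2)))))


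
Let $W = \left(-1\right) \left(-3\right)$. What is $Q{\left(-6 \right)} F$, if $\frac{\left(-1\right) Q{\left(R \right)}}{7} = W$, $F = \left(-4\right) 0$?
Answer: $0$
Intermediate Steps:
$F = 0$
$W = 3$
$Q{\left(R \right)} = -21$ ($Q{\left(R \right)} = \left(-7\right) 3 = -21$)
$Q{\left(-6 \right)} F = \left(-21\right) 0 = 0$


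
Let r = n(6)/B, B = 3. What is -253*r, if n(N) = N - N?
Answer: 0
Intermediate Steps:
n(N) = 0
r = 0 (r = 0/3 = 0*(⅓) = 0)
-253*r = -253*0 = 0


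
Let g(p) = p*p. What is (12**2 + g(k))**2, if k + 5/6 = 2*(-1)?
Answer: 29953729/1296 ≈ 23112.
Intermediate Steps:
k = -17/6 (k = -5/6 + 2*(-1) = -5/6 - 2 = -17/6 ≈ -2.8333)
g(p) = p**2
(12**2 + g(k))**2 = (12**2 + (-17/6)**2)**2 = (144 + 289/36)**2 = (5473/36)**2 = 29953729/1296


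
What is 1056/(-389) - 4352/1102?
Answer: -1428320/214339 ≈ -6.6638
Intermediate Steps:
1056/(-389) - 4352/1102 = 1056*(-1/389) - 4352*1/1102 = -1056/389 - 2176/551 = -1428320/214339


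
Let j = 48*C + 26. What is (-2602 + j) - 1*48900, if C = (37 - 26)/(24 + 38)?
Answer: -1595492/31 ≈ -51468.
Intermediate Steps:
C = 11/62 ≈ 0.17742
j = 1070/31 (j = 48*(11/62) + 26 = 264/31 + 26 = 1070/31 ≈ 34.516)
(-2602 + j) - 1*48900 = (-2602 + 1070/31) - 1*48900 = -79592/31 - 48900 = -1595492/31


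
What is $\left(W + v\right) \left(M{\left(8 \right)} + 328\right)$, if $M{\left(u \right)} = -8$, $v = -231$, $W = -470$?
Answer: $-224320$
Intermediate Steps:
$\left(W + v\right) \left(M{\left(8 \right)} + 328\right) = \left(-470 - 231\right) \left(-8 + 328\right) = \left(-701\right) 320 = -224320$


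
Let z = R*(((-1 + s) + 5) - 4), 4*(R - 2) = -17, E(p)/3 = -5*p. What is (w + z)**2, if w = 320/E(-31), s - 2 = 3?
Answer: 15437041/138384 ≈ 111.55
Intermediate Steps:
s = 5 (s = 2 + 3 = 5)
E(p) = -15*p (E(p) = 3*(-5*p) = -15*p)
R = -9/4 (R = 2 + (1/4)*(-17) = 2 - 17/4 = -9/4 ≈ -2.2500)
z = -45/4 (z = -9*(((-1 + 5) + 5) - 4)/4 = -9*((4 + 5) - 4)/4 = -9*(9 - 4)/4 = -9/4*5 = -45/4 ≈ -11.250)
w = 64/93 (w = 320/((-15*(-31))) = 320/465 = 320*(1/465) = 64/93 ≈ 0.68817)
(w + z)**2 = (64/93 - 45/4)**2 = (-3929/372)**2 = 15437041/138384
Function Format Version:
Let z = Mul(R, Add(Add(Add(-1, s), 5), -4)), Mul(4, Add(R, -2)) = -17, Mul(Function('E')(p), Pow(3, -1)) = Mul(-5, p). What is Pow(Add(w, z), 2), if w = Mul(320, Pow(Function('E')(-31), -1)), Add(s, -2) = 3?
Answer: Rational(15437041, 138384) ≈ 111.55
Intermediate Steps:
s = 5 (s = Add(2, 3) = 5)
Function('E')(p) = Mul(-15, p) (Function('E')(p) = Mul(3, Mul(-5, p)) = Mul(-15, p))
R = Rational(-9, 4) (R = Add(2, Mul(Rational(1, 4), -17)) = Add(2, Rational(-17, 4)) = Rational(-9, 4) ≈ -2.2500)
z = Rational(-45, 4) (z = Mul(Rational(-9, 4), Add(Add(Add(-1, 5), 5), -4)) = Mul(Rational(-9, 4), Add(Add(4, 5), -4)) = Mul(Rational(-9, 4), Add(9, -4)) = Mul(Rational(-9, 4), 5) = Rational(-45, 4) ≈ -11.250)
w = Rational(64, 93) (w = Mul(320, Pow(Mul(-15, -31), -1)) = Mul(320, Pow(465, -1)) = Mul(320, Rational(1, 465)) = Rational(64, 93) ≈ 0.68817)
Pow(Add(w, z), 2) = Pow(Add(Rational(64, 93), Rational(-45, 4)), 2) = Pow(Rational(-3929, 372), 2) = Rational(15437041, 138384)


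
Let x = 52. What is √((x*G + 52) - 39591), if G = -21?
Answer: I*√40631 ≈ 201.57*I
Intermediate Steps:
√((x*G + 52) - 39591) = √((52*(-21) + 52) - 39591) = √((-1092 + 52) - 39591) = √(-1040 - 39591) = √(-40631) = I*√40631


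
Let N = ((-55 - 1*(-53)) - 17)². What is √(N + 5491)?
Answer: 2*√1463 ≈ 76.498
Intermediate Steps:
N = 361 (N = ((-55 + 53) - 17)² = (-2 - 17)² = (-19)² = 361)
√(N + 5491) = √(361 + 5491) = √5852 = 2*√1463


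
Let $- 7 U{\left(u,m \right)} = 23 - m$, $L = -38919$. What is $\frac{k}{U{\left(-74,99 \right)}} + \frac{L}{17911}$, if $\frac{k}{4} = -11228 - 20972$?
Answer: $- \frac{4037878861}{340309} \approx -11865.0$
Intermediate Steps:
$U{\left(u,m \right)} = - \frac{23}{7} + \frac{m}{7}$ ($U{\left(u,m \right)} = - \frac{23 - m}{7} = - \frac{23}{7} + \frac{m}{7}$)
$k = -128800$ ($k = 4 \left(-11228 - 20972\right) = 4 \left(-32200\right) = -128800$)
$\frac{k}{U{\left(-74,99 \right)}} + \frac{L}{17911} = - \frac{128800}{- \frac{23}{7} + \frac{1}{7} \cdot 99} - \frac{38919}{17911} = - \frac{128800}{- \frac{23}{7} + \frac{99}{7}} - \frac{38919}{17911} = - \frac{128800}{\frac{76}{7}} - \frac{38919}{17911} = \left(-128800\right) \frac{7}{76} - \frac{38919}{17911} = - \frac{225400}{19} - \frac{38919}{17911} = - \frac{4037878861}{340309}$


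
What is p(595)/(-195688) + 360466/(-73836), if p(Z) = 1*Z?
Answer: -17645700757/3612204792 ≈ -4.8850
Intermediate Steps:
p(Z) = Z
p(595)/(-195688) + 360466/(-73836) = 595/(-195688) + 360466/(-73836) = 595*(-1/195688) + 360466*(-1/73836) = -595/195688 - 180233/36918 = -17645700757/3612204792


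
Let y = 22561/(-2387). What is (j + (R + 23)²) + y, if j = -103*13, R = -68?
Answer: 20973/31 ≈ 676.55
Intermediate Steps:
y = -293/31 (y = 22561*(-1/2387) = -293/31 ≈ -9.4516)
j = -1339
(j + (R + 23)²) + y = (-1339 + (-68 + 23)²) - 293/31 = (-1339 + (-45)²) - 293/31 = (-1339 + 2025) - 293/31 = 686 - 293/31 = 20973/31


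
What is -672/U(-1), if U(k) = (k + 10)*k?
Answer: 224/3 ≈ 74.667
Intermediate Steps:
U(k) = k*(10 + k) (U(k) = (10 + k)*k = k*(10 + k))
-672/U(-1) = -672*(-1/(10 - 1)) = -672/((-1*9)) = -672/(-9) = -672*(-⅑) = 224/3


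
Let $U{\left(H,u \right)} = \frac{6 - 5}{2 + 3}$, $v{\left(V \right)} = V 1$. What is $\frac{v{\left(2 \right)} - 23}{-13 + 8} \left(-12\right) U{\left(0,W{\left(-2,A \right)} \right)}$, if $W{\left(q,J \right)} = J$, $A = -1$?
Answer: $- \frac{252}{25} \approx -10.08$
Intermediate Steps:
$v{\left(V \right)} = V$
$U{\left(H,u \right)} = \frac{1}{5}$ ($U{\left(H,u \right)} = 1 \cdot \frac{1}{5} = \frac{1}{5}$)
$\frac{v{\left(2 \right)} - 23}{-13 + 8} \left(-12\right) U{\left(0,W{\left(-2,A \right)} \right)} = \frac{2 - 23}{-13 + 8} \left(-12\right) \frac{1}{5} = - \frac{21}{-5} \left(-12\right) \frac{1}{5} = \left(-21\right) \left(- \frac{1}{5}\right) \left(-12\right) \frac{1}{5} = \frac{21}{5} \left(-12\right) \frac{1}{5} = \left(- \frac{252}{5}\right) \frac{1}{5} = - \frac{252}{25}$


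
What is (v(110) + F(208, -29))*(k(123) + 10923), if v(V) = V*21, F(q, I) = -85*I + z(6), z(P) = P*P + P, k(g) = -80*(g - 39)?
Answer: 20245851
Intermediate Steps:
k(g) = 3120 - 80*g (k(g) = -80*(-39 + g) = 3120 - 80*g)
z(P) = P + P² (z(P) = P² + P = P + P²)
F(q, I) = 42 - 85*I (F(q, I) = -85*I + 6*(1 + 6) = -85*I + 6*7 = -85*I + 42 = 42 - 85*I)
v(V) = 21*V
(v(110) + F(208, -29))*(k(123) + 10923) = (21*110 + (42 - 85*(-29)))*((3120 - 80*123) + 10923) = (2310 + (42 + 2465))*((3120 - 9840) + 10923) = (2310 + 2507)*(-6720 + 10923) = 4817*4203 = 20245851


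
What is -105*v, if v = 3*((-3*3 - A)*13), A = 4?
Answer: 53235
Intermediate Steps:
v = -507 (v = 3*((-3*3 - 1*4)*13) = 3*((-9 - 4)*13) = 3*(-13*13) = 3*(-169) = -507)
-105*v = -105*(-507) = 53235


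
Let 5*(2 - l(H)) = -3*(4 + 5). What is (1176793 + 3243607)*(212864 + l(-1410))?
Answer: 940976736560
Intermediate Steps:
l(H) = 37/5 (l(H) = 2 - (-3)*(4 + 5)/5 = 2 - (-3)*9/5 = 2 - ⅕*(-27) = 2 + 27/5 = 37/5)
(1176793 + 3243607)*(212864 + l(-1410)) = (1176793 + 3243607)*(212864 + 37/5) = 4420400*(1064357/5) = 940976736560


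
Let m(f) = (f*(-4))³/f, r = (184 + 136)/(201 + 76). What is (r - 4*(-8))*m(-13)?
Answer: -99334144/277 ≈ -3.5861e+5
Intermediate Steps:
r = 320/277 ≈ 1.1552
m(f) = -64*f² (m(f) = (-4*f)³/f = (-64*f³)/f = -64*f²)
(r - 4*(-8))*m(-13) = (320/277 - 4*(-8))*(-64*(-13)²) = (320/277 + 32)*(-64*169) = (9184/277)*(-10816) = -99334144/277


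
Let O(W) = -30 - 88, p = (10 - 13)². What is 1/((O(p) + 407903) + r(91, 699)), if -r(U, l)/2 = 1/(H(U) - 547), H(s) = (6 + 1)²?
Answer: 249/101538466 ≈ 2.4523e-6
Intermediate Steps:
H(s) = 49 (H(s) = 7² = 49)
p = 9 (p = (-3)² = 9)
O(W) = -118
r(U, l) = 1/249 (r(U, l) = -2/(49 - 547) = -2/(-498) = -2*(-1/498) = 1/249)
1/((O(p) + 407903) + r(91, 699)) = 1/((-118 + 407903) + 1/249) = 1/(407785 + 1/249) = 1/(101538466/249) = 249/101538466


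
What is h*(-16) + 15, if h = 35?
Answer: -545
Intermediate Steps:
h*(-16) + 15 = 35*(-16) + 15 = -560 + 15 = -545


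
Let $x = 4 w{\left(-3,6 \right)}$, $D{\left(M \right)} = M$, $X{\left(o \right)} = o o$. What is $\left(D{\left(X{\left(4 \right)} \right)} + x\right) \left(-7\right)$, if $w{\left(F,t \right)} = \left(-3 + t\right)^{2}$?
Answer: $-364$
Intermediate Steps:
$X{\left(o \right)} = o^{2}$
$x = 36$ ($x = 4 \left(-3 + 6\right)^{2} = 4 \cdot 3^{2} = 4 \cdot 9 = 36$)
$\left(D{\left(X{\left(4 \right)} \right)} + x\right) \left(-7\right) = \left(4^{2} + 36\right) \left(-7\right) = \left(16 + 36\right) \left(-7\right) = 52 \left(-7\right) = -364$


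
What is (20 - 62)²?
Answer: 1764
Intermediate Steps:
(20 - 62)² = (-42)² = 1764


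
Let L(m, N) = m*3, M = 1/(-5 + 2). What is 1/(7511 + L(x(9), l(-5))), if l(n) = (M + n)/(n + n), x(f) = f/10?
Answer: 10/75137 ≈ 0.00013309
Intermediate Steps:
M = -⅓ (M = 1/(-3) = -⅓ ≈ -0.33333)
x(f) = f/10 (x(f) = f*(⅒) = f/10)
l(n) = (-⅓ + n)/(2*n) (l(n) = (-⅓ + n)/(n + n) = (-⅓ + n)/((2*n)) = (-⅓ + n)*(1/(2*n)) = (-⅓ + n)/(2*n))
L(m, N) = 3*m
1/(7511 + L(x(9), l(-5))) = 1/(7511 + 3*((⅒)*9)) = 1/(7511 + 3*(9/10)) = 1/(7511 + 27/10) = 1/(75137/10) = 10/75137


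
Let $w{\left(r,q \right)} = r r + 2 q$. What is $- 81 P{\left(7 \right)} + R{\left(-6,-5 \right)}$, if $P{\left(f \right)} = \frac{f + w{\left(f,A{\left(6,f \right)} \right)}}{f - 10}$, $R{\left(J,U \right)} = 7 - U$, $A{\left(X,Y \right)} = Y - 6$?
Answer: $1578$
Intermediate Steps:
$A{\left(X,Y \right)} = -6 + Y$ ($A{\left(X,Y \right)} = Y - 6 = -6 + Y$)
$w{\left(r,q \right)} = r^{2} + 2 q$
$P{\left(f \right)} = \frac{-12 + f^{2} + 3 f}{-10 + f}$ ($P{\left(f \right)} = \frac{f + \left(f^{2} + 2 \left(-6 + f\right)\right)}{f - 10} = \frac{f + \left(f^{2} + \left(-12 + 2 f\right)\right)}{-10 + f} = \frac{f + \left(-12 + f^{2} + 2 f\right)}{-10 + f} = \frac{-12 + f^{2} + 3 f}{-10 + f}$)
$- 81 P{\left(7 \right)} + R{\left(-6,-5 \right)} = - 81 \frac{-12 + 7^{2} + 3 \cdot 7}{-10 + 7} + \left(7 - -5\right) = - 81 \frac{-12 + 49 + 21}{-3} + \left(7 + 5\right) = - 81 \left(\left(- \frac{1}{3}\right) 58\right) + 12 = \left(-81\right) \left(- \frac{58}{3}\right) + 12 = 1566 + 12 = 1578$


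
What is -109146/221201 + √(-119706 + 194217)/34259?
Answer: -109146/221201 + 3*√8279/34259 ≈ -0.48546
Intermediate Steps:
-109146/221201 + √(-119706 + 194217)/34259 = -109146*1/221201 + √74511*(1/34259) = -109146/221201 + (3*√8279)*(1/34259) = -109146/221201 + 3*√8279/34259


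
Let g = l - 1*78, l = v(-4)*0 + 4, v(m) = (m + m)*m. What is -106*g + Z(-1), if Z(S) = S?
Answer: 7843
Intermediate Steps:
v(m) = 2*m**2 (v(m) = (2*m)*m = 2*m**2)
l = 4 (l = (2*(-4)**2)*0 + 4 = (2*16)*0 + 4 = 32*0 + 4 = 0 + 4 = 4)
g = -74 (g = 4 - 1*78 = 4 - 78 = -74)
-106*g + Z(-1) = -106*(-74) - 1 = 7844 - 1 = 7843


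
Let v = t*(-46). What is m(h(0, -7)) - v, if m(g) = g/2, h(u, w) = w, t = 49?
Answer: 4501/2 ≈ 2250.5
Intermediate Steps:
m(g) = g/2 (m(g) = g*(½) = g/2)
v = -2254 (v = 49*(-46) = -2254)
m(h(0, -7)) - v = (½)*(-7) - 1*(-2254) = -7/2 + 2254 = 4501/2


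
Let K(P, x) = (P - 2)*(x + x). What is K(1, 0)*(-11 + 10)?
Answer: 0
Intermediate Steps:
K(P, x) = 2*x*(-2 + P) (K(P, x) = (-2 + P)*(2*x) = 2*x*(-2 + P))
K(1, 0)*(-11 + 10) = (2*0*(-2 + 1))*(-11 + 10) = (2*0*(-1))*(-1) = 0*(-1) = 0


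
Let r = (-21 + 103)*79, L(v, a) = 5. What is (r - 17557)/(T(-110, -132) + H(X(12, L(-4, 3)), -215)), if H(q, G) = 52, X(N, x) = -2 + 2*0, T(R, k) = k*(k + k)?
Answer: -11079/34900 ≈ -0.31745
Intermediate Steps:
T(R, k) = 2*k² (T(R, k) = k*(2*k) = 2*k²)
X(N, x) = -2 (X(N, x) = -2 + 0 = -2)
r = 6478 (r = 82*79 = 6478)
(r - 17557)/(T(-110, -132) + H(X(12, L(-4, 3)), -215)) = (6478 - 17557)/(2*(-132)² + 52) = -11079/(2*17424 + 52) = -11079/(34848 + 52) = -11079/34900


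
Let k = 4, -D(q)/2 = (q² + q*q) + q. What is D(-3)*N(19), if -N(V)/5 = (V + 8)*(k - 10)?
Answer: -24300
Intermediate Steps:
D(q) = -4*q² - 2*q (D(q) = -2*((q² + q*q) + q) = -2*((q² + q²) + q) = -2*(2*q² + q) = -2*(q + 2*q²) = -4*q² - 2*q)
N(V) = 240 + 30*V (N(V) = -5*(V + 8)*(4 - 10) = -5*(8 + V)*(-6) = -5*(-48 - 6*V) = 240 + 30*V)
D(-3)*N(19) = (-2*(-3)*(1 + 2*(-3)))*(240 + 30*19) = (-2*(-3)*(1 - 6))*(240 + 570) = -2*(-3)*(-5)*810 = -30*810 = -24300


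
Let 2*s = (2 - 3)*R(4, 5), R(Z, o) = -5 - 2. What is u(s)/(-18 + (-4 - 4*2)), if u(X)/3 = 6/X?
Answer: -6/35 ≈ -0.17143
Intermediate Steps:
R(Z, o) = -7
s = 7/2 (s = ((2 - 3)*(-7))/2 = (-1*(-7))/2 = (1/2)*7 = 7/2 ≈ 3.5000)
u(X) = 18/X (u(X) = 3*(6/X) = 18/X)
u(s)/(-18 + (-4 - 4*2)) = (18/(7/2))/(-18 + (-4 - 4*2)) = (18*(2/7))/(-18 + (-4 - 8)) = 36/(7*(-18 - 12)) = (36/7)/(-30) = (36/7)*(-1/30) = -6/35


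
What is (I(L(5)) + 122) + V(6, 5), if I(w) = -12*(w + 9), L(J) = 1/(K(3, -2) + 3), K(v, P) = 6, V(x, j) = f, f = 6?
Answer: 56/3 ≈ 18.667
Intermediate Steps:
V(x, j) = 6
L(J) = ⅑ (L(J) = 1/(6 + 3) = 1/9 = ⅑)
I(w) = -108 - 12*w (I(w) = -12*(9 + w) = -108 - 12*w)
(I(L(5)) + 122) + V(6, 5) = ((-108 - 12*⅑) + 122) + 6 = ((-108 - 4/3) + 122) + 6 = (-328/3 + 122) + 6 = 38/3 + 6 = 56/3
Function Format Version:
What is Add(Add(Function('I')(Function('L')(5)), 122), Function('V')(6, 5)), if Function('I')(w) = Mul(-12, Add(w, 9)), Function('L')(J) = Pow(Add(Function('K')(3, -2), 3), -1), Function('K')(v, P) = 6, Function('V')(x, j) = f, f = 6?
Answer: Rational(56, 3) ≈ 18.667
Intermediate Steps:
Function('V')(x, j) = 6
Function('L')(J) = Rational(1, 9) (Function('L')(J) = Pow(Add(6, 3), -1) = Pow(9, -1) = Rational(1, 9))
Function('I')(w) = Add(-108, Mul(-12, w)) (Function('I')(w) = Mul(-12, Add(9, w)) = Add(-108, Mul(-12, w)))
Add(Add(Function('I')(Function('L')(5)), 122), Function('V')(6, 5)) = Add(Add(Add(-108, Mul(-12, Rational(1, 9))), 122), 6) = Add(Add(Add(-108, Rational(-4, 3)), 122), 6) = Add(Add(Rational(-328, 3), 122), 6) = Add(Rational(38, 3), 6) = Rational(56, 3)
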